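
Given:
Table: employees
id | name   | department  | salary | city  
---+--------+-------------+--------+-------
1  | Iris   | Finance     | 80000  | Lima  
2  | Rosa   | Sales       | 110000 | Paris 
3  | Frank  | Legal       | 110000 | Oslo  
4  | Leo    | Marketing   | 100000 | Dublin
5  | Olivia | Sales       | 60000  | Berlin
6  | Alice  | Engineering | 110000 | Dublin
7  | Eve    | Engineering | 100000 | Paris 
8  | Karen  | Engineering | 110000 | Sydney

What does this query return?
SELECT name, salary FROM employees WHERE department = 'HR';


Filtering: department = 'HR'
Matching rows: 0

Empty result set (0 rows)


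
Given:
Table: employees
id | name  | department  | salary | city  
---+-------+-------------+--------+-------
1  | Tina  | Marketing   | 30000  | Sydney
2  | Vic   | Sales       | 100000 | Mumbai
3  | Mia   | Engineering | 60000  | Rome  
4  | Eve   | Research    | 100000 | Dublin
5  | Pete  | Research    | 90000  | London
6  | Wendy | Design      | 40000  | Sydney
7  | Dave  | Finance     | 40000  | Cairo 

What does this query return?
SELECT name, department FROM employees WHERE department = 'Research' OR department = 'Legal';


Filtering: department = 'Research' OR 'Legal'
Matching: 2 rows

2 rows:
Eve, Research
Pete, Research


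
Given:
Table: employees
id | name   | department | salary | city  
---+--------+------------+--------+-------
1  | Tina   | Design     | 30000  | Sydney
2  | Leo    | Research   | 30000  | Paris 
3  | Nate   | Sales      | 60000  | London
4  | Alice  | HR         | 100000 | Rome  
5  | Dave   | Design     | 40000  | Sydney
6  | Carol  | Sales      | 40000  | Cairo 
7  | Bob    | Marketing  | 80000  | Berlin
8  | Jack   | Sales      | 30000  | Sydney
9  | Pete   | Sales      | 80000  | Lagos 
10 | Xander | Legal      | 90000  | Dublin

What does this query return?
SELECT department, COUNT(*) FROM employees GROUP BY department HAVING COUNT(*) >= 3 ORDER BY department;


Groups with count >= 3:
  Sales: 4 -> PASS
  Design: 2 -> filtered out
  HR: 1 -> filtered out
  Legal: 1 -> filtered out
  Marketing: 1 -> filtered out
  Research: 1 -> filtered out


1 groups:
Sales, 4


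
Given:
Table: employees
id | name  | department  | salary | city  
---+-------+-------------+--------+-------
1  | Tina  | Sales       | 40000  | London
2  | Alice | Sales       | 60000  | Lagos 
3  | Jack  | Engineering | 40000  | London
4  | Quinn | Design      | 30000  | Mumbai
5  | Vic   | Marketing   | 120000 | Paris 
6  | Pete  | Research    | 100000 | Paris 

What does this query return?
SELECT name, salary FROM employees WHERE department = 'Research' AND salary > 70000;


Filtering: department = 'Research' AND salary > 70000
Matching: 1 rows

1 rows:
Pete, 100000


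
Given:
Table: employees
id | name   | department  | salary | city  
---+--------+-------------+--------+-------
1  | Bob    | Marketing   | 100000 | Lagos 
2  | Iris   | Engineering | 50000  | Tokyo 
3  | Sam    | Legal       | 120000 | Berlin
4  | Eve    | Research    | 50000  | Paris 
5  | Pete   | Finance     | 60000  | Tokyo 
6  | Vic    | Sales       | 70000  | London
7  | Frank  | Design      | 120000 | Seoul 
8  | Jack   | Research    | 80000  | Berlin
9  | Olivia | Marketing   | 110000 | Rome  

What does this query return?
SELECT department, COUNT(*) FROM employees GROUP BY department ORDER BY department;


Assigning each row to its department group:
  Bob -> Marketing
  Iris -> Engineering
  Sam -> Legal
  Eve -> Research
  Pete -> Finance
  Vic -> Sales
  Frank -> Design
  Jack -> Research
  Olivia -> Marketing


7 groups:
Design, 1
Engineering, 1
Finance, 1
Legal, 1
Marketing, 2
Research, 2
Sales, 1


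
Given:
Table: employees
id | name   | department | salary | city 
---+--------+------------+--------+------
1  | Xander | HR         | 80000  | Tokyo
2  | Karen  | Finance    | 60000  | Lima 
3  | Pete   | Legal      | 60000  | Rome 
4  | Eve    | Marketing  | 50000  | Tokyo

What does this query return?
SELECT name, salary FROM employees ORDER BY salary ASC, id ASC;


Sorting by salary ASC, then id ASC for ties

4 rows:
Eve, 50000
Karen, 60000
Pete, 60000
Xander, 80000


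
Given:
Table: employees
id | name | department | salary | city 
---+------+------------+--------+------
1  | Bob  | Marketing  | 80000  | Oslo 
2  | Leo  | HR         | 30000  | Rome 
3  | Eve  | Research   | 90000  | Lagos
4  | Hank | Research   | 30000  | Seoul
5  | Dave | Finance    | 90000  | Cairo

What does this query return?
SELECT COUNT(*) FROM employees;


COUNT(*) counts all rows

5


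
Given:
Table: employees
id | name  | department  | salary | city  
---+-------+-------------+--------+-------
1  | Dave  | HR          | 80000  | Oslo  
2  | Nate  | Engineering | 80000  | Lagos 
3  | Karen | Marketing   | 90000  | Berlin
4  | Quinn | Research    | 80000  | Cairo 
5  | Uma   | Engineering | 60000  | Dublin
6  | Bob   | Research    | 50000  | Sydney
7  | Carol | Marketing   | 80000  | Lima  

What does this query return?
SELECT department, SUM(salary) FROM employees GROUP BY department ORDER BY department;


Summing salary within each department:
  Engineering: 80000 + 60000 = 140000
  HR: 80000 = 80000
  Marketing: 90000 + 80000 = 170000
  Research: 80000 + 50000 = 130000


4 groups:
Engineering, 140000
HR, 80000
Marketing, 170000
Research, 130000


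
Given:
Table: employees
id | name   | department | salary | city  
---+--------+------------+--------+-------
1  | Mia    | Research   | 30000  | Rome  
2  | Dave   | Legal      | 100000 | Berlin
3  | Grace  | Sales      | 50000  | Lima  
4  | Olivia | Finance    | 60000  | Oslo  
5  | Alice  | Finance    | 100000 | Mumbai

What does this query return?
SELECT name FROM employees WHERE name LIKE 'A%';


LIKE 'A%' matches names starting with 'A'
Matching: 1

1 rows:
Alice


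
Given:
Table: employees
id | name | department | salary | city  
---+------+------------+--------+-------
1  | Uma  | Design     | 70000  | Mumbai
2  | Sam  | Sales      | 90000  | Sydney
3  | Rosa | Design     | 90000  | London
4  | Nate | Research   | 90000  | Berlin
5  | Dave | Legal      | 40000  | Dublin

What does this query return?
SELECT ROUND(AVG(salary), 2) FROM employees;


SUM(salary) = 380000
COUNT = 5
ROUND(AVG, 2) = ROUND(380000 / 5, 2) = 76000.0

76000.0


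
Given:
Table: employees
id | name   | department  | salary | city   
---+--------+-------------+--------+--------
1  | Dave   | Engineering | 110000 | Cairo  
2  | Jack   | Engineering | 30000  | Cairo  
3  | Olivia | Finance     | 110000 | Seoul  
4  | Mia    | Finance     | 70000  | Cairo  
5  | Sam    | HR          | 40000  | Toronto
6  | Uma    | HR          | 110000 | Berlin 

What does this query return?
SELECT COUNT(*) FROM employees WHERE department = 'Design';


Counting rows where department = 'Design'


0


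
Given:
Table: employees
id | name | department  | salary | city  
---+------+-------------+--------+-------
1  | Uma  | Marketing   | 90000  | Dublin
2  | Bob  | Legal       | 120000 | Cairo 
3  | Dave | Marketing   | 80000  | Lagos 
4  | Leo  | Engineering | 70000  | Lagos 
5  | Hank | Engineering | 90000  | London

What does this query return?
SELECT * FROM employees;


SELECT * returns all 5 rows with all columns

5 rows:
1, Uma, Marketing, 90000, Dublin
2, Bob, Legal, 120000, Cairo
3, Dave, Marketing, 80000, Lagos
4, Leo, Engineering, 70000, Lagos
5, Hank, Engineering, 90000, London


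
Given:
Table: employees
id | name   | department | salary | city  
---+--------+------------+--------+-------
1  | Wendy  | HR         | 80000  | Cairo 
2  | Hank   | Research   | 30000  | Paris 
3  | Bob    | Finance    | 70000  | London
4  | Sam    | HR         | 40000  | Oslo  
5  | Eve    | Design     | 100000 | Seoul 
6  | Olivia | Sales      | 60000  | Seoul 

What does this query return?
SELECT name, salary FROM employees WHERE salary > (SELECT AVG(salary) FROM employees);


Subquery: AVG(salary) = 63333.33
Filtering: salary > 63333.33
  Wendy (80000) -> MATCH
  Bob (70000) -> MATCH
  Eve (100000) -> MATCH


3 rows:
Wendy, 80000
Bob, 70000
Eve, 100000


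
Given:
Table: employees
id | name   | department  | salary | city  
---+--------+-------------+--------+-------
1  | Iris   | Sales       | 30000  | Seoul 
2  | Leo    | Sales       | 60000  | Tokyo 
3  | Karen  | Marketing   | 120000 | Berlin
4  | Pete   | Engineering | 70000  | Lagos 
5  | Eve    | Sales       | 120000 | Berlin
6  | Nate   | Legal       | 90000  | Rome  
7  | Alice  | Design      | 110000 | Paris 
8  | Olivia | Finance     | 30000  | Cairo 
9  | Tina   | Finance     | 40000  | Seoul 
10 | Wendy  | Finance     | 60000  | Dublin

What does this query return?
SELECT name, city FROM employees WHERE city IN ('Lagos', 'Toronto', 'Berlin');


Filtering: city IN ('Lagos', 'Toronto', 'Berlin')
Matching: 3 rows

3 rows:
Karen, Berlin
Pete, Lagos
Eve, Berlin


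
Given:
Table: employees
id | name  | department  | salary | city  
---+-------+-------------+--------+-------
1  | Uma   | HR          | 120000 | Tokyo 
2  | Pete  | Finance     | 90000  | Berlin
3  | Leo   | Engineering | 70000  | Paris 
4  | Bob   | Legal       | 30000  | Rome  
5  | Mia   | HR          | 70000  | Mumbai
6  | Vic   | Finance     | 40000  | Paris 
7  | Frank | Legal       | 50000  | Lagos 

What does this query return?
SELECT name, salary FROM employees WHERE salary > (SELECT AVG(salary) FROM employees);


Subquery: AVG(salary) = 67142.86
Filtering: salary > 67142.86
  Uma (120000) -> MATCH
  Pete (90000) -> MATCH
  Leo (70000) -> MATCH
  Mia (70000) -> MATCH


4 rows:
Uma, 120000
Pete, 90000
Leo, 70000
Mia, 70000


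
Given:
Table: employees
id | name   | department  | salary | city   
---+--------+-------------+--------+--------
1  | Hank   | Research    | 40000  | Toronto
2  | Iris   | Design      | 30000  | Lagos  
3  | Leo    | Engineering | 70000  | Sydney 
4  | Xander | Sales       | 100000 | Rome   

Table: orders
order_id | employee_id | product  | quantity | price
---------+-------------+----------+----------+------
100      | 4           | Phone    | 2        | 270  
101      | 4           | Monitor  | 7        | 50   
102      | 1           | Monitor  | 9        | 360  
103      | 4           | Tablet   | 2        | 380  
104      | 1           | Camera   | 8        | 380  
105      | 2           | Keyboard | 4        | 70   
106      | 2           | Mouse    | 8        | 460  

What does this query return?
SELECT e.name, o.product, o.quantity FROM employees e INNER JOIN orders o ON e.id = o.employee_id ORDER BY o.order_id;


Joining employees.id = orders.employee_id:
  employee Xander (id=4) -> order Phone
  employee Xander (id=4) -> order Monitor
  employee Hank (id=1) -> order Monitor
  employee Xander (id=4) -> order Tablet
  employee Hank (id=1) -> order Camera
  employee Iris (id=2) -> order Keyboard
  employee Iris (id=2) -> order Mouse


7 rows:
Xander, Phone, 2
Xander, Monitor, 7
Hank, Monitor, 9
Xander, Tablet, 2
Hank, Camera, 8
Iris, Keyboard, 4
Iris, Mouse, 8


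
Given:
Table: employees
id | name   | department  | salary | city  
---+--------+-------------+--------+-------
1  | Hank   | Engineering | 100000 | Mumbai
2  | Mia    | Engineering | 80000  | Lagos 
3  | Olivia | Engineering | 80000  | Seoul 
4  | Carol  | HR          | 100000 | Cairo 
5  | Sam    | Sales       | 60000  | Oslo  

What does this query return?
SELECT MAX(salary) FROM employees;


Salaries: 100000, 80000, 80000, 100000, 60000
MAX = 100000

100000


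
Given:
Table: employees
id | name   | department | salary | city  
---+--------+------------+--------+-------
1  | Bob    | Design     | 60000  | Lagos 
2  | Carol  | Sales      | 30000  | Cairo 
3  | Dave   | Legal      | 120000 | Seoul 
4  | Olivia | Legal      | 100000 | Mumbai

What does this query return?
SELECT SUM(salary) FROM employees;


SUM(salary) = 60000 + 30000 + 120000 + 100000 = 310000

310000


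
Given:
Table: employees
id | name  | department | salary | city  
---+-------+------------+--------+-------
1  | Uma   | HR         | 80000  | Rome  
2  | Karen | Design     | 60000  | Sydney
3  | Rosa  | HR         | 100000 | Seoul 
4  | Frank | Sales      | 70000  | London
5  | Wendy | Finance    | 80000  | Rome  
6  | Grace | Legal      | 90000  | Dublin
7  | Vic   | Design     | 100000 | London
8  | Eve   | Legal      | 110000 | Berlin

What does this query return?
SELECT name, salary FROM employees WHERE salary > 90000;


Filtering: salary > 90000
Matching: 3 rows

3 rows:
Rosa, 100000
Vic, 100000
Eve, 110000


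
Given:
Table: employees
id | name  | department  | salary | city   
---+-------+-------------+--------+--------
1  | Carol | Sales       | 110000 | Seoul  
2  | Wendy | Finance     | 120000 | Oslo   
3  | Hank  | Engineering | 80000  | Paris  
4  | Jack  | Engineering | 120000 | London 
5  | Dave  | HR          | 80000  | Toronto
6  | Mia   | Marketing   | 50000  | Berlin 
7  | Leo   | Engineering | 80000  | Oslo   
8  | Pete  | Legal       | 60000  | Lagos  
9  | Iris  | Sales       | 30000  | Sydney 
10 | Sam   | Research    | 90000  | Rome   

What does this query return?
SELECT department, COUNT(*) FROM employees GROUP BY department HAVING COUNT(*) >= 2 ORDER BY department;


Groups with count >= 2:
  Engineering: 3 -> PASS
  Sales: 2 -> PASS
  Finance: 1 -> filtered out
  HR: 1 -> filtered out
  Legal: 1 -> filtered out
  Marketing: 1 -> filtered out
  Research: 1 -> filtered out


2 groups:
Engineering, 3
Sales, 2


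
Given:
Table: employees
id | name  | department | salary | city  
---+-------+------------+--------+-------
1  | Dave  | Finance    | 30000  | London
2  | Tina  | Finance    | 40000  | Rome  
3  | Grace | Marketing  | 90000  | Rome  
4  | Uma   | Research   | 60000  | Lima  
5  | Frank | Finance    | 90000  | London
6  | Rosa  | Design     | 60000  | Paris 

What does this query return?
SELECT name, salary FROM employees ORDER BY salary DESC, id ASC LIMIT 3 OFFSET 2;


Sort by salary DESC (id ASC tiebreak), then skip 2 and take 3
Rows 3 through 5

3 rows:
Uma, 60000
Rosa, 60000
Tina, 40000


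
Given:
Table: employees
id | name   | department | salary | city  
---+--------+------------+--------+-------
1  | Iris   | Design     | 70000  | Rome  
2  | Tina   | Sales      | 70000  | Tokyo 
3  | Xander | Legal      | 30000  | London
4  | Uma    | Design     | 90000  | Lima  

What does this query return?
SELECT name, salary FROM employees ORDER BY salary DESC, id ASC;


Sorting by salary DESC, then id ASC for ties

4 rows:
Uma, 90000
Iris, 70000
Tina, 70000
Xander, 30000


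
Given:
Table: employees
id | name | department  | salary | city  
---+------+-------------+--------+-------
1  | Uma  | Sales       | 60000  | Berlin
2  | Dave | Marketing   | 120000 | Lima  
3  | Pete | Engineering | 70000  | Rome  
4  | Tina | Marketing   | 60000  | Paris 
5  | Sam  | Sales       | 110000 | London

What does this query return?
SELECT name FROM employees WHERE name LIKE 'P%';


LIKE 'P%' matches names starting with 'P'
Matching: 1

1 rows:
Pete


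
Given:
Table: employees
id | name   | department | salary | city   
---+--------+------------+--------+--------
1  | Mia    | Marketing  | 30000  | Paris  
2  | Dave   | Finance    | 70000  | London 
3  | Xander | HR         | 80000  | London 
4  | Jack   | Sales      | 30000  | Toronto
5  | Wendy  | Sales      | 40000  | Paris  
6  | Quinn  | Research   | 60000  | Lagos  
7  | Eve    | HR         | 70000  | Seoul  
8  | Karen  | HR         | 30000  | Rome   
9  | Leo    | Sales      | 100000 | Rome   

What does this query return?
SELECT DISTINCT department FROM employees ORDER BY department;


All 'department' values (row order): Marketing, Finance, HR, Sales, Sales, Research, HR, HR, Sales
Removing duplicates leaves 5 unique value(s).

5 values:
Finance
HR
Marketing
Research
Sales


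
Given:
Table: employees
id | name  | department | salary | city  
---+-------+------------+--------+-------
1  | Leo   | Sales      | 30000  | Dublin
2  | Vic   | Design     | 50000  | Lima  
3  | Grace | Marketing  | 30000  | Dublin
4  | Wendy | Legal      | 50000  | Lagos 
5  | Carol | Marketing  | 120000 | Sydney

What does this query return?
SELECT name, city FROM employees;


Projecting columns: name, city

5 rows:
Leo, Dublin
Vic, Lima
Grace, Dublin
Wendy, Lagos
Carol, Sydney


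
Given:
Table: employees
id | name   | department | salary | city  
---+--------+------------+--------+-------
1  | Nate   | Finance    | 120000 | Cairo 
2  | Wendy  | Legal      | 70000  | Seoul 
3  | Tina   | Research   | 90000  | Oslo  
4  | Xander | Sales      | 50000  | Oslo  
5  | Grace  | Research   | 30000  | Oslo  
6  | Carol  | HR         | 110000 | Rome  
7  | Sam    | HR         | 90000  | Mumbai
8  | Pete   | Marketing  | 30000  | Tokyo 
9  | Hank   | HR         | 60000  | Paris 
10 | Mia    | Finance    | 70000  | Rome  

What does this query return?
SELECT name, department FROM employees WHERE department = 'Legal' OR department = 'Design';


Filtering: department = 'Legal' OR 'Design'
Matching: 1 rows

1 rows:
Wendy, Legal


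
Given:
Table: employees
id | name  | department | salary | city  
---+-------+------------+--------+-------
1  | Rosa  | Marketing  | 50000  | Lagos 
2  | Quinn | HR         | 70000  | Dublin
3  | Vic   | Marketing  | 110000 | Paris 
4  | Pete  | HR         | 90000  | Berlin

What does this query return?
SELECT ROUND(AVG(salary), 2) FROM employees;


SUM(salary) = 320000
COUNT = 4
ROUND(AVG, 2) = ROUND(320000 / 4, 2) = 80000.0

80000.0


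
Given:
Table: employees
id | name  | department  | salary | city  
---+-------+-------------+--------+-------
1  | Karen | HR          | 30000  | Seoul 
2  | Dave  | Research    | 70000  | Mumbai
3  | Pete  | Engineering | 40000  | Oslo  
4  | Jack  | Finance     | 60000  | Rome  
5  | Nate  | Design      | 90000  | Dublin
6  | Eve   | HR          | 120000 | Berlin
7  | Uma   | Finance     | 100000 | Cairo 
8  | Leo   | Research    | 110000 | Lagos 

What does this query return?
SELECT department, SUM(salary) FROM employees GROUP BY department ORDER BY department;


Summing salary within each department:
  Design: 90000 = 90000
  Engineering: 40000 = 40000
  Finance: 60000 + 100000 = 160000
  HR: 30000 + 120000 = 150000
  Research: 70000 + 110000 = 180000


5 groups:
Design, 90000
Engineering, 40000
Finance, 160000
HR, 150000
Research, 180000


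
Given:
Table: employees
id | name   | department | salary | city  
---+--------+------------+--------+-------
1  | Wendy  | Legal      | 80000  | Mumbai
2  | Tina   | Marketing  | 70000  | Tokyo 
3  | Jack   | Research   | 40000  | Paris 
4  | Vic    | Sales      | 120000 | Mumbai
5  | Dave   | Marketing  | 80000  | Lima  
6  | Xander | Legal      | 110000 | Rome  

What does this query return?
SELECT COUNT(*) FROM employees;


COUNT(*) counts all rows

6


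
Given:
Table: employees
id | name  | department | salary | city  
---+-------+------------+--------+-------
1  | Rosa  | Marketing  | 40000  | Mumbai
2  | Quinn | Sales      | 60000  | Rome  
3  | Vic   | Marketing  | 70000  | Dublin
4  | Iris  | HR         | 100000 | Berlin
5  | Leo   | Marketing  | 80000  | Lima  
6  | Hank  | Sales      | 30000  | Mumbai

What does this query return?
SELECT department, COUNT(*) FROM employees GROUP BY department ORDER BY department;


Assigning each row to its department group:
  Rosa -> Marketing
  Quinn -> Sales
  Vic -> Marketing
  Iris -> HR
  Leo -> Marketing
  Hank -> Sales


3 groups:
HR, 1
Marketing, 3
Sales, 2


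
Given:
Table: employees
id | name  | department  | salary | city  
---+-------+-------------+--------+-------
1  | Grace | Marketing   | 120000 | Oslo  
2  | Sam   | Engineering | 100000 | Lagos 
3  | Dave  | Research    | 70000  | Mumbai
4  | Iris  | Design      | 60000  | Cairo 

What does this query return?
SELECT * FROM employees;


SELECT * returns all 4 rows with all columns

4 rows:
1, Grace, Marketing, 120000, Oslo
2, Sam, Engineering, 100000, Lagos
3, Dave, Research, 70000, Mumbai
4, Iris, Design, 60000, Cairo


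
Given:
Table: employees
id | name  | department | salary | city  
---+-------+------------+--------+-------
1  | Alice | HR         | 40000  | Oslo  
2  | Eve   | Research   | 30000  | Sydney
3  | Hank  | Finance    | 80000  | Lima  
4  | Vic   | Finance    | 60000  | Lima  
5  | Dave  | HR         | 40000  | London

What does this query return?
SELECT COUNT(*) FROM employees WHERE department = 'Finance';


Counting rows where department = 'Finance'
  Hank -> MATCH
  Vic -> MATCH


2


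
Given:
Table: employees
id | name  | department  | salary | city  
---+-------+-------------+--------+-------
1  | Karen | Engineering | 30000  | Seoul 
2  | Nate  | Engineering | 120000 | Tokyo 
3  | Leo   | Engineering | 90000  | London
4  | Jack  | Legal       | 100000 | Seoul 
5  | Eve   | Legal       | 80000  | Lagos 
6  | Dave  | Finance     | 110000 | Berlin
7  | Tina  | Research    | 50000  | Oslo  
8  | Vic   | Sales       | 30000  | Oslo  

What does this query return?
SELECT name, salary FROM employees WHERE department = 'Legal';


Filtering: department = 'Legal'
Matching rows: 2

2 rows:
Jack, 100000
Eve, 80000


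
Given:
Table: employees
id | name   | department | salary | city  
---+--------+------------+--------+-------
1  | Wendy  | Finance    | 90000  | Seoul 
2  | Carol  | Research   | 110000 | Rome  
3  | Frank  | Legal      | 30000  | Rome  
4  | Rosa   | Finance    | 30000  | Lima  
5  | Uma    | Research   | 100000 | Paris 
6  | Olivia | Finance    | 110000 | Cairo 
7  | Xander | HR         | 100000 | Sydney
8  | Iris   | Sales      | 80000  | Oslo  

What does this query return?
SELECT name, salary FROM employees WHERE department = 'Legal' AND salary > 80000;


Filtering: department = 'Legal' AND salary > 80000
Matching: 0 rows

Empty result set (0 rows)


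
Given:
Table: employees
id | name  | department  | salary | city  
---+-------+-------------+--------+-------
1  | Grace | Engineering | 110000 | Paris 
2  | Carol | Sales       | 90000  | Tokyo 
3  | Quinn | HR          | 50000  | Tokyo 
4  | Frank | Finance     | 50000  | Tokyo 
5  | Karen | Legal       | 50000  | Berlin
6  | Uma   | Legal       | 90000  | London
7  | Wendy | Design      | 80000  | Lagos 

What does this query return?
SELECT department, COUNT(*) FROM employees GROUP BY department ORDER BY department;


Assigning each row to its department group:
  Grace -> Engineering
  Carol -> Sales
  Quinn -> HR
  Frank -> Finance
  Karen -> Legal
  Uma -> Legal
  Wendy -> Design


6 groups:
Design, 1
Engineering, 1
Finance, 1
HR, 1
Legal, 2
Sales, 1


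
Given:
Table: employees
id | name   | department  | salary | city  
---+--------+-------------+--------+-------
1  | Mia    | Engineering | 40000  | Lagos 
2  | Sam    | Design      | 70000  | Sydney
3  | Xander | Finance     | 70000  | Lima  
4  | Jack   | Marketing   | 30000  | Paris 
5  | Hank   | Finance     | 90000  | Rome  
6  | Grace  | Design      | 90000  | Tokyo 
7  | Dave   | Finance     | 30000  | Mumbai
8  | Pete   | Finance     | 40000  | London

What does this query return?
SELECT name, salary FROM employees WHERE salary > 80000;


Filtering: salary > 80000
Matching: 2 rows

2 rows:
Hank, 90000
Grace, 90000


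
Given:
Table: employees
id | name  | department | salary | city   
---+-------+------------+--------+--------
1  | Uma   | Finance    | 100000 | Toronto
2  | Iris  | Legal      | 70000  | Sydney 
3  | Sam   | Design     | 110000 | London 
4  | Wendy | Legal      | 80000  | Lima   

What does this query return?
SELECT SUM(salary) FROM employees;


SUM(salary) = 100000 + 70000 + 110000 + 80000 = 360000

360000


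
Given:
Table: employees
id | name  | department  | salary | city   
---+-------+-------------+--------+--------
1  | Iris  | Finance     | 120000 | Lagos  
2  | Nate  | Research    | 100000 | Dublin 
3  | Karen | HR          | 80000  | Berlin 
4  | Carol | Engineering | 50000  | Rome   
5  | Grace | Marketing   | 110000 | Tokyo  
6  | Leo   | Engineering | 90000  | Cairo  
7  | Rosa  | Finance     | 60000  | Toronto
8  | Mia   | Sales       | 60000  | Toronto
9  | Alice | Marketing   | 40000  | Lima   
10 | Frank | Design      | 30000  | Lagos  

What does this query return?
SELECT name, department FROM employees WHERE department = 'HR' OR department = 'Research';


Filtering: department = 'HR' OR 'Research'
Matching: 2 rows

2 rows:
Nate, Research
Karen, HR


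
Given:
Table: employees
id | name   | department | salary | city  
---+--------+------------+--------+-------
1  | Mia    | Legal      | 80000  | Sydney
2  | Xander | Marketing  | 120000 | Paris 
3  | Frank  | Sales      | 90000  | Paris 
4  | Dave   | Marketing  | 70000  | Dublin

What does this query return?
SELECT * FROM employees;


SELECT * returns all 4 rows with all columns

4 rows:
1, Mia, Legal, 80000, Sydney
2, Xander, Marketing, 120000, Paris
3, Frank, Sales, 90000, Paris
4, Dave, Marketing, 70000, Dublin


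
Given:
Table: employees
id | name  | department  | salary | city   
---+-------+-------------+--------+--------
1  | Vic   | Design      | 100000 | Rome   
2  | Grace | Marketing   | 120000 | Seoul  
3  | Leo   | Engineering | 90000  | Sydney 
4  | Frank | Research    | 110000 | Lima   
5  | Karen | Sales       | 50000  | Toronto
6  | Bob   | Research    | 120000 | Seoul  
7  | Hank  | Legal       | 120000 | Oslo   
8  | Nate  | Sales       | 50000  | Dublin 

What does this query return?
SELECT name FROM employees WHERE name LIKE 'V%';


LIKE 'V%' matches names starting with 'V'
Matching: 1

1 rows:
Vic


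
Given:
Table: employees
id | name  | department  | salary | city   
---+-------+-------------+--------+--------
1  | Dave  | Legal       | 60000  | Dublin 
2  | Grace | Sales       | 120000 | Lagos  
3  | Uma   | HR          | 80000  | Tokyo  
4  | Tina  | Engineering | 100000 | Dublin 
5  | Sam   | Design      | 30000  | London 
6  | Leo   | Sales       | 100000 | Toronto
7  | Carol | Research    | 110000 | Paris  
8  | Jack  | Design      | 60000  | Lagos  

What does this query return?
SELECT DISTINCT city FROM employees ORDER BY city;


All 'city' values (row order): Dublin, Lagos, Tokyo, Dublin, London, Toronto, Paris, Lagos
Removing duplicates leaves 6 unique value(s).

6 values:
Dublin
Lagos
London
Paris
Tokyo
Toronto


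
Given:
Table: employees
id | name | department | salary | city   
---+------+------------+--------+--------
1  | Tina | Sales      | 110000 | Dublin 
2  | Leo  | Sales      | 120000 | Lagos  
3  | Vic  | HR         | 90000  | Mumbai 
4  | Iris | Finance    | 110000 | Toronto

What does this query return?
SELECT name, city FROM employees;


Projecting columns: name, city

4 rows:
Tina, Dublin
Leo, Lagos
Vic, Mumbai
Iris, Toronto


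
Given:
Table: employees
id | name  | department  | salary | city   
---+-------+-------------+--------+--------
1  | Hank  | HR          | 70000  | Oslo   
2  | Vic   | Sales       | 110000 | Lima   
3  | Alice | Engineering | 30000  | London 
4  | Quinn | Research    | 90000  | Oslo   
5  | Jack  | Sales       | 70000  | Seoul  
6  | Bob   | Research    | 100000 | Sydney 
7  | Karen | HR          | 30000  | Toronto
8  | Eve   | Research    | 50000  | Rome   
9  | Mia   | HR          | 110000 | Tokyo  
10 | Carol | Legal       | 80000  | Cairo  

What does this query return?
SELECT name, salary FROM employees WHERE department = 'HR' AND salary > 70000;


Filtering: department = 'HR' AND salary > 70000
Matching: 1 rows

1 rows:
Mia, 110000


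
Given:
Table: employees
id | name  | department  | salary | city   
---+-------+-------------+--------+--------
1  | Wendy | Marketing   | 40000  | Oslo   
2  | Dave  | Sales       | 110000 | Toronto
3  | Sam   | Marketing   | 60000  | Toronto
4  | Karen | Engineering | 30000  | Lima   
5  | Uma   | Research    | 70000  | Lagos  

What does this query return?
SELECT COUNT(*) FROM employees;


COUNT(*) counts all rows

5


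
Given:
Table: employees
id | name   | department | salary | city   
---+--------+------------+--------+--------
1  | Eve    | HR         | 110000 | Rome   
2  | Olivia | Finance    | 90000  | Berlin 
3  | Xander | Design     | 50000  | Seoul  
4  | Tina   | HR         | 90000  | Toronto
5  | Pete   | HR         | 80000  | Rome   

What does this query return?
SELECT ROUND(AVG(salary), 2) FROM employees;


SUM(salary) = 420000
COUNT = 5
ROUND(AVG, 2) = ROUND(420000 / 5, 2) = 84000.0

84000.0


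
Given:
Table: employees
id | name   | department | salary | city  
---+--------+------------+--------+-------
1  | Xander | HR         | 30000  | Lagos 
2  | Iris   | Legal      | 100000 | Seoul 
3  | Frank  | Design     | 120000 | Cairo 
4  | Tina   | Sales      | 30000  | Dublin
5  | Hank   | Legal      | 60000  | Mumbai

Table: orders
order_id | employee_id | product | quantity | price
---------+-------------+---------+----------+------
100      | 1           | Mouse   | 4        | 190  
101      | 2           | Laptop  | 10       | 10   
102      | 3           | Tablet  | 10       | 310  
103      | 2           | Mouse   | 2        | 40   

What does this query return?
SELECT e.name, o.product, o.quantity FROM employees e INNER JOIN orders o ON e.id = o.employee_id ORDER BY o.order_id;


Joining employees.id = orders.employee_id:
  employee Xander (id=1) -> order Mouse
  employee Iris (id=2) -> order Laptop
  employee Frank (id=3) -> order Tablet
  employee Iris (id=2) -> order Mouse


4 rows:
Xander, Mouse, 4
Iris, Laptop, 10
Frank, Tablet, 10
Iris, Mouse, 2


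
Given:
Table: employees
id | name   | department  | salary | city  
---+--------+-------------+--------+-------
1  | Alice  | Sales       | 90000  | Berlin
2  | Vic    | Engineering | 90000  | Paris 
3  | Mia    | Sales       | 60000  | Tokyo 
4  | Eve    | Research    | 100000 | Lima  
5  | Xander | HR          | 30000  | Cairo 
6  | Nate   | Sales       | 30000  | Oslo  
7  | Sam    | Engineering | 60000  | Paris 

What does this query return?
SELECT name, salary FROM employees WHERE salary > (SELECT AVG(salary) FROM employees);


Subquery: AVG(salary) = 65714.29
Filtering: salary > 65714.29
  Alice (90000) -> MATCH
  Vic (90000) -> MATCH
  Eve (100000) -> MATCH


3 rows:
Alice, 90000
Vic, 90000
Eve, 100000


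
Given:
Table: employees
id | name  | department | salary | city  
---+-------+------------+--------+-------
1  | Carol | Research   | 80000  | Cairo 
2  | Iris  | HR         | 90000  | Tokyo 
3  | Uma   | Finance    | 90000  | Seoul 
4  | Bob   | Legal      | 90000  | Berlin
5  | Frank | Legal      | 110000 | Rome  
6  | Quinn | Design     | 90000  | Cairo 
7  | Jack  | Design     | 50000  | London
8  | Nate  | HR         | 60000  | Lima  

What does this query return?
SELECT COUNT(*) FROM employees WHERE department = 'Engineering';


Counting rows where department = 'Engineering'


0


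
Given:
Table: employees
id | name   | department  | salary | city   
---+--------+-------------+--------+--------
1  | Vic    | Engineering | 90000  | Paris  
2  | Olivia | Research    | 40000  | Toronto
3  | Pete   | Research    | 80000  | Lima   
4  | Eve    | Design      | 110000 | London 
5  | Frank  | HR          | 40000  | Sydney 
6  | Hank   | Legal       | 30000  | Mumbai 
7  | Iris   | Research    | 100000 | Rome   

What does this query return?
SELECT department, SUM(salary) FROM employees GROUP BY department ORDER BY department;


Summing salary within each department:
  Design: 110000 = 110000
  Engineering: 90000 = 90000
  HR: 40000 = 40000
  Legal: 30000 = 30000
  Research: 40000 + 80000 + 100000 = 220000


5 groups:
Design, 110000
Engineering, 90000
HR, 40000
Legal, 30000
Research, 220000


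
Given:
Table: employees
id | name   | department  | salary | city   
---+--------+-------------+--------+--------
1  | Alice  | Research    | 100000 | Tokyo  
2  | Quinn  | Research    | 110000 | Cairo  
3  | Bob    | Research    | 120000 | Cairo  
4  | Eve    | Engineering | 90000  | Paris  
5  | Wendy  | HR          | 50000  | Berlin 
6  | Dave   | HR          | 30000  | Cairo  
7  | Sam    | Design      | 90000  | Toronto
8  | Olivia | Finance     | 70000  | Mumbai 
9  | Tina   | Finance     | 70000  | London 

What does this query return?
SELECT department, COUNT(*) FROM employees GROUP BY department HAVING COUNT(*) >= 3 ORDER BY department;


Groups with count >= 3:
  Research: 3 -> PASS
  Design: 1 -> filtered out
  Engineering: 1 -> filtered out
  Finance: 2 -> filtered out
  HR: 2 -> filtered out


1 groups:
Research, 3


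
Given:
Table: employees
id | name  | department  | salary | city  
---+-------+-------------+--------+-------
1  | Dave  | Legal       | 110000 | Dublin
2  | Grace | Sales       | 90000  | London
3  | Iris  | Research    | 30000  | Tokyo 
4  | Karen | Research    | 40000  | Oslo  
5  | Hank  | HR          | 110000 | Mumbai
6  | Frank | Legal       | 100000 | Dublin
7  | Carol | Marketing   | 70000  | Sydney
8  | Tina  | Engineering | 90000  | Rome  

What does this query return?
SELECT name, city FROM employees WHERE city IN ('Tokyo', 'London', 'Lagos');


Filtering: city IN ('Tokyo', 'London', 'Lagos')
Matching: 2 rows

2 rows:
Grace, London
Iris, Tokyo


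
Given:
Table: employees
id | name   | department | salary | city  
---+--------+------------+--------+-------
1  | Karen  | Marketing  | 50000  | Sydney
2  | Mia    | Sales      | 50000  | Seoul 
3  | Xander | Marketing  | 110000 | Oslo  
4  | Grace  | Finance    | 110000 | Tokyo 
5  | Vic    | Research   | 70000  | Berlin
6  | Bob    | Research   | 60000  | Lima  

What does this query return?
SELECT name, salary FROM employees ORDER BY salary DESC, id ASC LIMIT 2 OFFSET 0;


Sort by salary DESC (id ASC tiebreak), then skip 0 and take 2
Rows 1 through 2

2 rows:
Xander, 110000
Grace, 110000


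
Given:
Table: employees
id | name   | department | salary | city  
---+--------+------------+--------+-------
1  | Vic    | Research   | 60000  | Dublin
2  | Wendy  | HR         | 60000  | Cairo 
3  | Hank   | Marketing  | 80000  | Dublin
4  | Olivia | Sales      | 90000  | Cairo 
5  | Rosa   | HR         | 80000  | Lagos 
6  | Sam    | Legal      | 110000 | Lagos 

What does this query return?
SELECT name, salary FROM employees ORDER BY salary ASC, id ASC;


Sorting by salary ASC, then id ASC for ties

6 rows:
Vic, 60000
Wendy, 60000
Hank, 80000
Rosa, 80000
Olivia, 90000
Sam, 110000


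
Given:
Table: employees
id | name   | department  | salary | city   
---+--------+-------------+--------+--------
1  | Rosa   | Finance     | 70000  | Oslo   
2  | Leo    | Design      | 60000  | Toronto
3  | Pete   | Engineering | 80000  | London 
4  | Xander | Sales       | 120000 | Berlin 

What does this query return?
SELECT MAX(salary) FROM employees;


Salaries: 70000, 60000, 80000, 120000
MAX = 120000

120000


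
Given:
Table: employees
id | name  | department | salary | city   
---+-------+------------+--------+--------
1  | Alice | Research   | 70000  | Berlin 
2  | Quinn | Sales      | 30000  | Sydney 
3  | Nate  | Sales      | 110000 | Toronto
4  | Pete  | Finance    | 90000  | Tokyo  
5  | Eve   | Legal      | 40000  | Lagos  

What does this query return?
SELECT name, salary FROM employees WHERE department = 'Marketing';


Filtering: department = 'Marketing'
Matching rows: 0

Empty result set (0 rows)


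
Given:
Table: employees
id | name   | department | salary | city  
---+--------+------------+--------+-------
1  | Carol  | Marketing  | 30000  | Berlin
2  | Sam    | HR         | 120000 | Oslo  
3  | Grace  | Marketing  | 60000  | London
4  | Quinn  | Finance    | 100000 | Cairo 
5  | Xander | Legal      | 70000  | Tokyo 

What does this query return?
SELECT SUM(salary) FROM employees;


SUM(salary) = 30000 + 120000 + 60000 + 100000 + 70000 = 380000

380000


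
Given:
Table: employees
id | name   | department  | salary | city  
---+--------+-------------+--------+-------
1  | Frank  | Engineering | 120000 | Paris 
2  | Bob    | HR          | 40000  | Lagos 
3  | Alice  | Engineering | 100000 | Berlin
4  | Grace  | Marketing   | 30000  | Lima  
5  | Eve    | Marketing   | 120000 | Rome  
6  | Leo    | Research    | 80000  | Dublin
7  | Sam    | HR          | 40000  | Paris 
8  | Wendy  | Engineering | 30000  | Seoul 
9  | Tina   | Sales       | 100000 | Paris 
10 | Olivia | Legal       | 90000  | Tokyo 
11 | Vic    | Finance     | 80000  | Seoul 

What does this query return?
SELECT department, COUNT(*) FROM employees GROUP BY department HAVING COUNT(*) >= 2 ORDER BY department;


Groups with count >= 2:
  Engineering: 3 -> PASS
  HR: 2 -> PASS
  Marketing: 2 -> PASS
  Finance: 1 -> filtered out
  Legal: 1 -> filtered out
  Research: 1 -> filtered out
  Sales: 1 -> filtered out


3 groups:
Engineering, 3
HR, 2
Marketing, 2


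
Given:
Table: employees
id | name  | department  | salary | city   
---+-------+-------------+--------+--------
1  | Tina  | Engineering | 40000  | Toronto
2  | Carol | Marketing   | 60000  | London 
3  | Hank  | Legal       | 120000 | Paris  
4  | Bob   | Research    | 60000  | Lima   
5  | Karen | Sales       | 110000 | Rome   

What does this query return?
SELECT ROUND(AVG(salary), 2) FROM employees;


SUM(salary) = 390000
COUNT = 5
ROUND(AVG, 2) = ROUND(390000 / 5, 2) = 78000.0

78000.0


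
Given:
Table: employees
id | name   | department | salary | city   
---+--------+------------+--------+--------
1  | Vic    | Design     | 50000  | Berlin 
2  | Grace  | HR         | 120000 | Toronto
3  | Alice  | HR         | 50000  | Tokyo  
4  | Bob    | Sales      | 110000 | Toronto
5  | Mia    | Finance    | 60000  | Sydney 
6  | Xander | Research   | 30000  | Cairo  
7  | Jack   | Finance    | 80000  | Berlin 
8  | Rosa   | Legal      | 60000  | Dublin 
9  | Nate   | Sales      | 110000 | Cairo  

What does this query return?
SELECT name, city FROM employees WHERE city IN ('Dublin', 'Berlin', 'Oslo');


Filtering: city IN ('Dublin', 'Berlin', 'Oslo')
Matching: 3 rows

3 rows:
Vic, Berlin
Jack, Berlin
Rosa, Dublin


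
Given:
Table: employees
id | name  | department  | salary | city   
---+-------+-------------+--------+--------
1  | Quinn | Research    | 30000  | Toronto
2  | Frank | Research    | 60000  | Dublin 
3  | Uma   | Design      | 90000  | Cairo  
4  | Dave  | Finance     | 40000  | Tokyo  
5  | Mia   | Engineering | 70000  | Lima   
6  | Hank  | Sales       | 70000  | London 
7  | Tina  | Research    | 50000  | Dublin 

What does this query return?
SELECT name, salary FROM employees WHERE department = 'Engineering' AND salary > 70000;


Filtering: department = 'Engineering' AND salary > 70000
Matching: 0 rows

Empty result set (0 rows)


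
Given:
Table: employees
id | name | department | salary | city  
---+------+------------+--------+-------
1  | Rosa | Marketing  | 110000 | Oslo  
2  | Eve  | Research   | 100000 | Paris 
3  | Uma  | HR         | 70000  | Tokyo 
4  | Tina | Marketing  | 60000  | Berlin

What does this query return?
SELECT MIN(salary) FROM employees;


Salaries: 110000, 100000, 70000, 60000
MIN = 60000

60000


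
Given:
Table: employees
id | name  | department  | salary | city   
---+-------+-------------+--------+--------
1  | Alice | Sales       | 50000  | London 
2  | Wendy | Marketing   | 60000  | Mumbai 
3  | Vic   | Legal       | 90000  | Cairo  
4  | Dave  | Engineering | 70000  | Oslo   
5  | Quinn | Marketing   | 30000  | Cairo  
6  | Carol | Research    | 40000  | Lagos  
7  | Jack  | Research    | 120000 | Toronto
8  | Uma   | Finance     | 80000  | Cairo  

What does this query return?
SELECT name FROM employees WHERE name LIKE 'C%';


LIKE 'C%' matches names starting with 'C'
Matching: 1

1 rows:
Carol


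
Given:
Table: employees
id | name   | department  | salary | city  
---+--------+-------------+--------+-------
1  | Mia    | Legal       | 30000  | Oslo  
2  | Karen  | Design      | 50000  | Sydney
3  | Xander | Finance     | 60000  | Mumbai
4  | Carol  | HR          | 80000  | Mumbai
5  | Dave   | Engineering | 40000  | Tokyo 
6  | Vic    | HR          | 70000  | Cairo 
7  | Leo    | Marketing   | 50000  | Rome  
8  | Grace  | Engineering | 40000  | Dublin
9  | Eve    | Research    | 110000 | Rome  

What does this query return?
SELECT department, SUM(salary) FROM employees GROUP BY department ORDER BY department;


Summing salary within each department:
  Design: 50000 = 50000
  Engineering: 40000 + 40000 = 80000
  Finance: 60000 = 60000
  HR: 80000 + 70000 = 150000
  Legal: 30000 = 30000
  Marketing: 50000 = 50000
  Research: 110000 = 110000


7 groups:
Design, 50000
Engineering, 80000
Finance, 60000
HR, 150000
Legal, 30000
Marketing, 50000
Research, 110000
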